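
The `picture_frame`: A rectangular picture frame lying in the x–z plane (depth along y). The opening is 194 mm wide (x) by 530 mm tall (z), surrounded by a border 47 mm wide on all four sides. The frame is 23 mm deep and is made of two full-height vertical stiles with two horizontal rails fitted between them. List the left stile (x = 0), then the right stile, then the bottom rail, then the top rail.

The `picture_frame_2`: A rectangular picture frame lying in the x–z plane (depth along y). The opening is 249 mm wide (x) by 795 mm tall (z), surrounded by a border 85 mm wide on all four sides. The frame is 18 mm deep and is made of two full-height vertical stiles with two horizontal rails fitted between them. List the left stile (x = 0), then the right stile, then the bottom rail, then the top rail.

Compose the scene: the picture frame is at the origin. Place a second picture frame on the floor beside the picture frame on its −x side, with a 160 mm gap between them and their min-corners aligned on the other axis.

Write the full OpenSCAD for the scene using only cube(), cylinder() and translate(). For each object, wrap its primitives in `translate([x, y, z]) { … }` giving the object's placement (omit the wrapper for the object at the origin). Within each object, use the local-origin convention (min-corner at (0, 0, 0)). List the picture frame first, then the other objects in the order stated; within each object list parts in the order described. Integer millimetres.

cube([47, 23, 624]);
translate([241, 0, 0]) cube([47, 23, 624]);
translate([47, 0, 0]) cube([194, 23, 47]);
translate([47, 0, 577]) cube([194, 23, 47]);
translate([-579, 0, 0]) {
  cube([85, 18, 965]);
  translate([334, 0, 0]) cube([85, 18, 965]);
  translate([85, 0, 0]) cube([249, 18, 85]);
  translate([85, 0, 880]) cube([249, 18, 85]);
}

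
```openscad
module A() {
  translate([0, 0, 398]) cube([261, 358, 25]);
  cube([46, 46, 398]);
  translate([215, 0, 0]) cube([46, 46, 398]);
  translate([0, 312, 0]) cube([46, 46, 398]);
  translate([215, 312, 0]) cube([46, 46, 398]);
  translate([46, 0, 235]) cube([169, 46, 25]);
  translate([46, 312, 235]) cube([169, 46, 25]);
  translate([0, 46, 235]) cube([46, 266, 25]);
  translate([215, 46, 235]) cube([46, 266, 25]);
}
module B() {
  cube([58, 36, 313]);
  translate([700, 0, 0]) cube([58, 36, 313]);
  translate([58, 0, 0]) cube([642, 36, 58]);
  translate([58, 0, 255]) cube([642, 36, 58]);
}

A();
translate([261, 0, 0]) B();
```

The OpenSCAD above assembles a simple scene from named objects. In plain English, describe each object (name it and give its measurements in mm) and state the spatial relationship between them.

A is a simple wooden stool: a rectangular seat 261 mm (x) by 358 mm (y), 25 mm thick, top face at z = 423 mm, on four square legs, each 46×46 mm in cross-section. The legs rest on z = 0, each flush with a corner of the seat. Four stretchers, 46 mm wide and 25 mm tall, connect adjacent legs with their undersides at z = 235 mm, each running between the inner faces of the legs it joins and aligned with the legs' outer faces on the other axis.

B is a rectangular picture frame lying in the x–z plane (depth along y). The opening is 642 mm wide (x) by 197 mm tall (z), surrounded by a border 58 mm wide on all four sides. The frame is 36 mm deep and is made of two full-height vertical stiles with two horizontal rails fitted between them.

The picture frame is against the stool's +x side, with their −y faces flush.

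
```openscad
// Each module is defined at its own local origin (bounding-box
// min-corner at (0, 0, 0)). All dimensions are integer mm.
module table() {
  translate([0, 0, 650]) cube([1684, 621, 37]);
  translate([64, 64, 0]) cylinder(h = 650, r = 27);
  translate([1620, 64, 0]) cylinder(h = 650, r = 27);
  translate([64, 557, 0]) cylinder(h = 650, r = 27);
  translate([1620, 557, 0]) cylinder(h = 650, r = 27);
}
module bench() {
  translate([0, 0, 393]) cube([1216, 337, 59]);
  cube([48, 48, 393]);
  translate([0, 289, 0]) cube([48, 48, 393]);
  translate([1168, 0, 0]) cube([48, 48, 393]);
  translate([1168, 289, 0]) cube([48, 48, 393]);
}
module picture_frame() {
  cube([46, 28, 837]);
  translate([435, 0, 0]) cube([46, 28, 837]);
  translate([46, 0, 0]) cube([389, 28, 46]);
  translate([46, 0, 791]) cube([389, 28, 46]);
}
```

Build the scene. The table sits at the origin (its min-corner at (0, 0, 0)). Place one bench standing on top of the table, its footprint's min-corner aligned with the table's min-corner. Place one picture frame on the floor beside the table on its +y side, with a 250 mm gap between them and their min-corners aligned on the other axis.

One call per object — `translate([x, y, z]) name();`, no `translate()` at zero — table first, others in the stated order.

table();
translate([0, 0, 687]) bench();
translate([0, 871, 0]) picture_frame();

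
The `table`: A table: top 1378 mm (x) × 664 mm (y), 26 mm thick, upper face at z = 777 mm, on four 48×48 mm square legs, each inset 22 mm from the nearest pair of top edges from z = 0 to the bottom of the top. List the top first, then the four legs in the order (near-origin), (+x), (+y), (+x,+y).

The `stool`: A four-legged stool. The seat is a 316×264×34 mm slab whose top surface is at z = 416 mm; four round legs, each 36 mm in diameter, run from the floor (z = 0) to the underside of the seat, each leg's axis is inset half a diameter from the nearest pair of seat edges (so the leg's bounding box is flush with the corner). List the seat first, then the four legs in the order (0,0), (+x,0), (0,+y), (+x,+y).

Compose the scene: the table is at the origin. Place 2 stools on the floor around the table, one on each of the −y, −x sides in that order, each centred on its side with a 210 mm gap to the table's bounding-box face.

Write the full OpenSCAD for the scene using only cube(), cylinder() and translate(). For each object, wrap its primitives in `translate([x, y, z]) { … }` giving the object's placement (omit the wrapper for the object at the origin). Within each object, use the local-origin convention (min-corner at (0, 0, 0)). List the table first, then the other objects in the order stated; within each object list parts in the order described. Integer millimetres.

translate([0, 0, 751]) cube([1378, 664, 26]);
translate([22, 22, 0]) cube([48, 48, 751]);
translate([1308, 22, 0]) cube([48, 48, 751]);
translate([22, 594, 0]) cube([48, 48, 751]);
translate([1308, 594, 0]) cube([48, 48, 751]);
translate([531, -474, 0]) {
  translate([0, 0, 382]) cube([316, 264, 34]);
  translate([18, 18, 0]) cylinder(h = 382, r = 18);
  translate([298, 18, 0]) cylinder(h = 382, r = 18);
  translate([18, 246, 0]) cylinder(h = 382, r = 18);
  translate([298, 246, 0]) cylinder(h = 382, r = 18);
}
translate([-526, 200, 0]) {
  translate([0, 0, 382]) cube([316, 264, 34]);
  translate([18, 18, 0]) cylinder(h = 382, r = 18);
  translate([298, 18, 0]) cylinder(h = 382, r = 18);
  translate([18, 246, 0]) cylinder(h = 382, r = 18);
  translate([298, 246, 0]) cylinder(h = 382, r = 18);
}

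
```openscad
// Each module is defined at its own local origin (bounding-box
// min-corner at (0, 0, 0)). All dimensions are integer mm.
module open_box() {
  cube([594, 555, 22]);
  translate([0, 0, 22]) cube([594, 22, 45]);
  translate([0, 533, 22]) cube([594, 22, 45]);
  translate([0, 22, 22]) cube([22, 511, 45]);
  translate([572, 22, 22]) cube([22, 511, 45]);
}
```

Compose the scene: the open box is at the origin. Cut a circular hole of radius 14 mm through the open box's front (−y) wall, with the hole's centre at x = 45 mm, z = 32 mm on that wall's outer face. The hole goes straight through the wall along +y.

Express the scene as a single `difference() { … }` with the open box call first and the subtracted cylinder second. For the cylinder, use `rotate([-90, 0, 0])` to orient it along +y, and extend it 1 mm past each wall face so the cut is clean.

difference() {
  open_box();
  translate([45, -1, 32]) rotate([-90, 0, 0]) cylinder(h = 24, r = 14);
}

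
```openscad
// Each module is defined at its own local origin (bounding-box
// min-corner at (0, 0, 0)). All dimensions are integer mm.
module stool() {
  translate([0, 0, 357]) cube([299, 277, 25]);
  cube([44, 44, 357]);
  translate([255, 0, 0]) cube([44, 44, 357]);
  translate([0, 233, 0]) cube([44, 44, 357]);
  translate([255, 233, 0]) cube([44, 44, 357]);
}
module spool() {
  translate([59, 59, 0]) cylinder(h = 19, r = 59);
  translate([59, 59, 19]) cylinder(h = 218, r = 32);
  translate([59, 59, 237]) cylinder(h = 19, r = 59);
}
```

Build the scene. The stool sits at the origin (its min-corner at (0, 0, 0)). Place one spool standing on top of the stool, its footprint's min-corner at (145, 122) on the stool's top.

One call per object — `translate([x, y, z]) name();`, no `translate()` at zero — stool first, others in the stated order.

stool();
translate([145, 122, 382]) spool();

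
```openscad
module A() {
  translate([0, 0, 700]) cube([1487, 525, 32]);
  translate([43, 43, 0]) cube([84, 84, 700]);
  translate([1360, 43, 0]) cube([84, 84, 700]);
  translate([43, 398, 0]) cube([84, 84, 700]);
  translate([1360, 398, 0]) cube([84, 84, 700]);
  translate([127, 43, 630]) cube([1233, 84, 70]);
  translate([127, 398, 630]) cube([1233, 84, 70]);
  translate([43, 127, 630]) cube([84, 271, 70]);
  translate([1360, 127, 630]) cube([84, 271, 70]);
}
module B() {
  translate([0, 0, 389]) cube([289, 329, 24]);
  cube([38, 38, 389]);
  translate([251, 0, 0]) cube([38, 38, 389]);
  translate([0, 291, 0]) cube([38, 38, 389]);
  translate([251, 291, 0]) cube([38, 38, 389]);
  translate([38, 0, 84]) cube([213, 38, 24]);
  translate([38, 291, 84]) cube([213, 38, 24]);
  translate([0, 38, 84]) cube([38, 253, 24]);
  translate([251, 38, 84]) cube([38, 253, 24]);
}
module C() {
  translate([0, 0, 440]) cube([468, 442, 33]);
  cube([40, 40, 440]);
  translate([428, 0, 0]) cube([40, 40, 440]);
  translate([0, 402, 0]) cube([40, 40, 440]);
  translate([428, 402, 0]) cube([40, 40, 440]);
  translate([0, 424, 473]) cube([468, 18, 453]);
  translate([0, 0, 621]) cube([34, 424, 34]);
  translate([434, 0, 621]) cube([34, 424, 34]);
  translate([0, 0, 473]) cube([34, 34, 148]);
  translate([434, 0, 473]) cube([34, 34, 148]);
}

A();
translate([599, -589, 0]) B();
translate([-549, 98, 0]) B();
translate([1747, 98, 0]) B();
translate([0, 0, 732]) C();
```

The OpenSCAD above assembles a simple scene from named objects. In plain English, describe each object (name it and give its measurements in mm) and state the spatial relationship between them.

A is a table: top 1487 mm (x) × 525 mm (y), 32 mm thick, upper face at z = 732 mm, on four 84×84 mm square legs, each inset 43 mm from the nearest pair of top edges, running from z = 0 to the bottom of the top. Four apron rails, 84 mm thick and 70 mm tall, run between adjacent legs with their top edges flush with the underside of the top and their outer faces flush with the legs' outer faces.

B is a four-legged stool. The seat is 289×329 mm, 24 mm thick, top at z = 413 mm. It stands on four square legs, each 38×38 mm in cross-section, from z = 0 to the seat underside, each flush with a corner of the seat. Four stretchers, 38 mm wide and 24 mm tall, connect adjacent legs with their undersides at z = 84 mm, each running between the inner faces of the legs it joins and aligned with the legs' outer faces on the other axis.

C is a chair: 468×442 mm seat, 33 mm thick, top at z = 473 mm, on four 40 mm square corner legs flush with the seat edges. A 18 mm thick backrest slab spans the full seat width, extending 453 mm above the seat top, its back face flush with the seat's +y edge. Two armrests of 34×34 mm section run along each side from the seat's front edge to the front of the backrest, top faces 182 mm above the seat top and outer faces flush with the seat's x-edges; a 34×34 mm post under the front of each armrest stands on the seat at the front corner.

Three stools sit around the table at the −y, −x, +x sides. The chair is on top of the table.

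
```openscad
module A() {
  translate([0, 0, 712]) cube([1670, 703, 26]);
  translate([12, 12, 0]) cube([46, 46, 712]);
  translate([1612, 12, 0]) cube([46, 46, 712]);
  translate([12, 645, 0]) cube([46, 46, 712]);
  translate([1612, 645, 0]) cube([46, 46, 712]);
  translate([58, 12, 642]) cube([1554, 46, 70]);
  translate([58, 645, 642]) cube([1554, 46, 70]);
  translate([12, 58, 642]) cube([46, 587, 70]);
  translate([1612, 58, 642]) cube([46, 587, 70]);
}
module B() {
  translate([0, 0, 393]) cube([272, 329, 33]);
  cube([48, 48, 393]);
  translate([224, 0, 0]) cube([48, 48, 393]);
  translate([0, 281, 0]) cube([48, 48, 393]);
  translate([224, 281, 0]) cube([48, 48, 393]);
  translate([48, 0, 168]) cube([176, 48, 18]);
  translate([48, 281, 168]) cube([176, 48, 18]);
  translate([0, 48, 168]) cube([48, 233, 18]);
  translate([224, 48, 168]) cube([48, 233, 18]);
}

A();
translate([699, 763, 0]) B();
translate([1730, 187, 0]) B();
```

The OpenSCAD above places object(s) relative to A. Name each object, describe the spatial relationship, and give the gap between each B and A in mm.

Each stool's nearest face is 60 mm from the table's bounding box.

A is a table. B is a stool. Two stools sit around the table at the +y, +x sides. The gap between each stool and the table is 60 mm.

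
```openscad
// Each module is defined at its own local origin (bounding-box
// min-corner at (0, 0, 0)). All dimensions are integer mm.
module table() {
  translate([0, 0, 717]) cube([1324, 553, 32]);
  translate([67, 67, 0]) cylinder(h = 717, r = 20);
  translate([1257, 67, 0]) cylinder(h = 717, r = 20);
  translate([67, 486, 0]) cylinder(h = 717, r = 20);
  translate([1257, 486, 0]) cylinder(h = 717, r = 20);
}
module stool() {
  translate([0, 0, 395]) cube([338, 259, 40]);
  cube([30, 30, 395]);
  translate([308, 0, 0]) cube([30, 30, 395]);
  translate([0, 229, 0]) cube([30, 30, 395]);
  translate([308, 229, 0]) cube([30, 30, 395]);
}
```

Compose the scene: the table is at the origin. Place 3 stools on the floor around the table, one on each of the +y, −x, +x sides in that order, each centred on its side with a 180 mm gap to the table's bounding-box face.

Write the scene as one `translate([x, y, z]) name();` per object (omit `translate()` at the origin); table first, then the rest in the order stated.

table();
translate([493, 733, 0]) stool();
translate([-518, 147, 0]) stool();
translate([1504, 147, 0]) stool();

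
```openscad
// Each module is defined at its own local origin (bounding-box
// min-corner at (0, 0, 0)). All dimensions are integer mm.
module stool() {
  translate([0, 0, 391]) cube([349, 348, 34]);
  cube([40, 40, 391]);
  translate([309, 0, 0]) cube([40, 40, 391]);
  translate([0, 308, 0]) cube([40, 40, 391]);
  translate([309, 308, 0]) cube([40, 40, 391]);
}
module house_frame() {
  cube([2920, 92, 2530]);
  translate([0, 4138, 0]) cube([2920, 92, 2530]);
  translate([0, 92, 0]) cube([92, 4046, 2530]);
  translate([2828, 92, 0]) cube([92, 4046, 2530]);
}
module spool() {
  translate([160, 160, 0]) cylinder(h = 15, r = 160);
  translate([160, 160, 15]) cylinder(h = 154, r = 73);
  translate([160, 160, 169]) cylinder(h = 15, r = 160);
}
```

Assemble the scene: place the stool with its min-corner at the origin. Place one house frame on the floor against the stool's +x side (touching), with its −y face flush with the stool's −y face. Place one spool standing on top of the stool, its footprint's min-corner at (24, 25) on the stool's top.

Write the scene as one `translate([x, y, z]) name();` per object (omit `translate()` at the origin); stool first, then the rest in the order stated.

stool();
translate([349, 0, 0]) house_frame();
translate([24, 25, 425]) spool();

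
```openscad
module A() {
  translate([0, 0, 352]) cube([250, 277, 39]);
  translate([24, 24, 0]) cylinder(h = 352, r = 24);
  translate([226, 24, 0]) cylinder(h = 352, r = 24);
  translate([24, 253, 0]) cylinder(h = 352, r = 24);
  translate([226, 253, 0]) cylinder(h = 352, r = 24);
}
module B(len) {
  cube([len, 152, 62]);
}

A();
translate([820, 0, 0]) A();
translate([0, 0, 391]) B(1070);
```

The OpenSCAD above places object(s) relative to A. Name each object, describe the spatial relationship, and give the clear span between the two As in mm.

A is a stool. B is a beam. A beam spans the tops of two stools. The clear span between the two stools is 570 mm.

Second stool starts at x = 820; first ends at x = 250; clear span = 820 − 250 = 570 mm.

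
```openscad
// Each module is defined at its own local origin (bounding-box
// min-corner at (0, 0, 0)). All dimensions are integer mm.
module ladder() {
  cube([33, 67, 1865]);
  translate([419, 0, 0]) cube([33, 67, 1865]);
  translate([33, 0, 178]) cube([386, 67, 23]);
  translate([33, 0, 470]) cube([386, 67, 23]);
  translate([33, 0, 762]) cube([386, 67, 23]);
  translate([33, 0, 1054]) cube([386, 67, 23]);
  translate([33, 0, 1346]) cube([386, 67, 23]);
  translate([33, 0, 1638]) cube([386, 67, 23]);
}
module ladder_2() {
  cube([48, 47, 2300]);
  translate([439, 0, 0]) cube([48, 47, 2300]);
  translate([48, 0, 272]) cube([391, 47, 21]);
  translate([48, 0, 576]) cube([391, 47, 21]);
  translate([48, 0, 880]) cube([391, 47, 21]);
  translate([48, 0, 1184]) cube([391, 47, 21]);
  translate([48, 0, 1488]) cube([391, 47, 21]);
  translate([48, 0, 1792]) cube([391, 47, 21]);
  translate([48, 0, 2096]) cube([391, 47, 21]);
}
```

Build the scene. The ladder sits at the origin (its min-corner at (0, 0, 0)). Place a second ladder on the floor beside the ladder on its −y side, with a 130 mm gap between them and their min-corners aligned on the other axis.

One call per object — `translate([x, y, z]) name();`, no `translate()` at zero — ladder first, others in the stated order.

ladder();
translate([0, -177, 0]) ladder_2();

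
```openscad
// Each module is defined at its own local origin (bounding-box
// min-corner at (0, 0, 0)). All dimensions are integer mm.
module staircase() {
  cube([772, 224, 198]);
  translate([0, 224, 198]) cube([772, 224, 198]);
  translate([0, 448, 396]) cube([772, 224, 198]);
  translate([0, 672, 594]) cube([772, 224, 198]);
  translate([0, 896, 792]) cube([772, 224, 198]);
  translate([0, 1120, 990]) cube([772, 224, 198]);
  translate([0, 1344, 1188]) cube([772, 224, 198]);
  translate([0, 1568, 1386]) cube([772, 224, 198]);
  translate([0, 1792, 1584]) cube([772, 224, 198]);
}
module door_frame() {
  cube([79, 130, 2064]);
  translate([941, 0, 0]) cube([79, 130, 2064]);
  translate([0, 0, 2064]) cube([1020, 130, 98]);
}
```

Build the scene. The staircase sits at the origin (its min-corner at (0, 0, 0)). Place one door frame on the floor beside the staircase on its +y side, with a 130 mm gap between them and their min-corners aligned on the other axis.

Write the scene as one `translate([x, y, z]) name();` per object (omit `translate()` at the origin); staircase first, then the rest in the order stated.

staircase();
translate([0, 2146, 0]) door_frame();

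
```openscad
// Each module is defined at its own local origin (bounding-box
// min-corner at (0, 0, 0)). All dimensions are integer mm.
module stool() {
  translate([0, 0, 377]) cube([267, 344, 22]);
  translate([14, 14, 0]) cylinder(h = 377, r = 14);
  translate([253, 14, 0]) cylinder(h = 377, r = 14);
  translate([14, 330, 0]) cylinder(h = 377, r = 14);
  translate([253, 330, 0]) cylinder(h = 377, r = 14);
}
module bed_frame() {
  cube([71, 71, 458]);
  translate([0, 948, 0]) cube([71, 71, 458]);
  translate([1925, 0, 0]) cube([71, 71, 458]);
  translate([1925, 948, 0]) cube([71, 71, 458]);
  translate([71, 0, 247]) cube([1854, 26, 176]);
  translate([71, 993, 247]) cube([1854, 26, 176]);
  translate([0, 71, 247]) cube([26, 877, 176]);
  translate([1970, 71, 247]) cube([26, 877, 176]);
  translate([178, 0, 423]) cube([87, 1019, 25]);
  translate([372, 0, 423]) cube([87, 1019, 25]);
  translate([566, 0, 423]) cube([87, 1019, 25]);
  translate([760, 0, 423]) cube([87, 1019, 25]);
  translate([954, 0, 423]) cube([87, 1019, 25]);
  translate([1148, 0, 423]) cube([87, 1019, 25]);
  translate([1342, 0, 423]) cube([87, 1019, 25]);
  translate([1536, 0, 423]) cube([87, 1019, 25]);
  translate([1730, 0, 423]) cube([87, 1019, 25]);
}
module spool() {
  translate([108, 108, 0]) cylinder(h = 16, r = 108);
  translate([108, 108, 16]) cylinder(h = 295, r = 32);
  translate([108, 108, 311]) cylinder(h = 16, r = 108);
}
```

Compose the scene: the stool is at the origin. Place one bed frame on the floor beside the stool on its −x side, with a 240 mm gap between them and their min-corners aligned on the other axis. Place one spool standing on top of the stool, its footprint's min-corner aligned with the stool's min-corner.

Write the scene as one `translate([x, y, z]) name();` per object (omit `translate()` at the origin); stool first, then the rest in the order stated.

stool();
translate([-2236, 0, 0]) bed_frame();
translate([0, 0, 399]) spool();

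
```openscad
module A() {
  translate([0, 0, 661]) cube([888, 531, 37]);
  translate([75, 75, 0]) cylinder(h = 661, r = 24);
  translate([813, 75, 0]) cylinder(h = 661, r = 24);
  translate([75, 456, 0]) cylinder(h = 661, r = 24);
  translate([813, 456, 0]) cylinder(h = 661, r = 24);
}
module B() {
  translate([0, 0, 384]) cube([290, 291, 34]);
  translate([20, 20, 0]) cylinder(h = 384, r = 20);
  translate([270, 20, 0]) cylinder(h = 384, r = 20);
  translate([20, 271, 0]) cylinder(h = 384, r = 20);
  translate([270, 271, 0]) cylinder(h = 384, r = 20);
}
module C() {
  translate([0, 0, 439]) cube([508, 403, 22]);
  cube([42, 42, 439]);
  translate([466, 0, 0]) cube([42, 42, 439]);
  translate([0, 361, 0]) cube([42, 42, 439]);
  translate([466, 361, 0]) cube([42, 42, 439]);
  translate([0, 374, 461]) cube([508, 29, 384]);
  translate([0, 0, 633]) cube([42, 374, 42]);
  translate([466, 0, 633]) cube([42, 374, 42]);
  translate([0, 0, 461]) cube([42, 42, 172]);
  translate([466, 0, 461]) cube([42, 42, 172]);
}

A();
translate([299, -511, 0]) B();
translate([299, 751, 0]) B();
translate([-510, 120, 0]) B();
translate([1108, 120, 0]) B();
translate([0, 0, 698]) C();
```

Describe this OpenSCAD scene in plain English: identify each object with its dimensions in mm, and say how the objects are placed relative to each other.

A is a rectangular dining table. The top is 888×531×37 mm with its upper surface at z = 698 mm. It stands on four round legs of 48 mm diameter, each leg's bounding box inset 51 mm from the nearest pair of top edges, running from the floor to the underside of the top.

B is a simple wooden stool: a rectangular seat 290 mm (x) by 291 mm (y), 34 mm thick, top face at z = 418 mm, on four round legs, each 40 mm in diameter. The legs rest on z = 0, each leg's axis is inset half a diameter from the nearest pair of seat edges (so the leg's bounding box is flush with the corner).

C is a chair. The seat is a 508×403×22 mm slab with its top at z = 461 mm, on four 42×42 mm corner legs (flush with the seat edges, standing on z = 0). A flat backrest 29 mm thick, 384 mm tall, spans the full seat width and rises from the seat top along its +y edge, rear face flush with the rear of the seat. Two armrests of 42×42 mm section run along each side from the seat's front edge to the front of the backrest, top faces 214 mm above the seat top and outer faces flush with the seat's x-edges; a 42×42 mm post under the front of each armrest stands on the seat at the front corner.

Four stools sit around the table at the −y, +y, −x, +x sides. The chair is on top of the table.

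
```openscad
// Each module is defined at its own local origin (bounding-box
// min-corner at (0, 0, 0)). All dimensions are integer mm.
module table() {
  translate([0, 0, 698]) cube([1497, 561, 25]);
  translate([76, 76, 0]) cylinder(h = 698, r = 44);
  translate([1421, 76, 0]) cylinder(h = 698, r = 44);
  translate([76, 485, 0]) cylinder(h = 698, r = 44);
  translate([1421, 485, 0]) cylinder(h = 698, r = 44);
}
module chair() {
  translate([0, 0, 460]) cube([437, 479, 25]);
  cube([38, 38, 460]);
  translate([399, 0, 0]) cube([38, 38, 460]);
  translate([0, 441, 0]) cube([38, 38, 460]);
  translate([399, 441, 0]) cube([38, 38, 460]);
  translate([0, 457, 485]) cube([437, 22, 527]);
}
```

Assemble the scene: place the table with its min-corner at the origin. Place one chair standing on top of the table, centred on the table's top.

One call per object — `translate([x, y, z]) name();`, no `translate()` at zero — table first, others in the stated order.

table();
translate([530, 41, 723]) chair();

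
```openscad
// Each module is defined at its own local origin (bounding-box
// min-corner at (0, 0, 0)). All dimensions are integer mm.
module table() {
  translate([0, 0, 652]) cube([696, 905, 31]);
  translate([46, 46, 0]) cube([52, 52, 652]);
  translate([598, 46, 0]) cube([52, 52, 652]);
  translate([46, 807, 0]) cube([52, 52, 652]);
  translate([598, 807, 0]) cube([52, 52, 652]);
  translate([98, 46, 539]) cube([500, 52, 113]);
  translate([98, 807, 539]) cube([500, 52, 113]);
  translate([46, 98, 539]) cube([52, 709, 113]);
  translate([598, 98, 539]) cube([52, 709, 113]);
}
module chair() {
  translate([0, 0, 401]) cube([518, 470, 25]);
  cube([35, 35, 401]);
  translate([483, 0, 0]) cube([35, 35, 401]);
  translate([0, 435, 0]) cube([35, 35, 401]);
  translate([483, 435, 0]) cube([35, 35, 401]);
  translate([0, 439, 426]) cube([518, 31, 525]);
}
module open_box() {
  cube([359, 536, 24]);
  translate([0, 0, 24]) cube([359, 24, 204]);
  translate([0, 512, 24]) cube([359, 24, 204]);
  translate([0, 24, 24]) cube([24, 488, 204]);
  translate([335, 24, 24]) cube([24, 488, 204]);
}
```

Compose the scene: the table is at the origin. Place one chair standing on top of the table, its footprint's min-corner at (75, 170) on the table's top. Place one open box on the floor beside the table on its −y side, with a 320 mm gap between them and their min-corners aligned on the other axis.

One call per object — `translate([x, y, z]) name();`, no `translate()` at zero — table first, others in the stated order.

table();
translate([75, 170, 683]) chair();
translate([0, -856, 0]) open_box();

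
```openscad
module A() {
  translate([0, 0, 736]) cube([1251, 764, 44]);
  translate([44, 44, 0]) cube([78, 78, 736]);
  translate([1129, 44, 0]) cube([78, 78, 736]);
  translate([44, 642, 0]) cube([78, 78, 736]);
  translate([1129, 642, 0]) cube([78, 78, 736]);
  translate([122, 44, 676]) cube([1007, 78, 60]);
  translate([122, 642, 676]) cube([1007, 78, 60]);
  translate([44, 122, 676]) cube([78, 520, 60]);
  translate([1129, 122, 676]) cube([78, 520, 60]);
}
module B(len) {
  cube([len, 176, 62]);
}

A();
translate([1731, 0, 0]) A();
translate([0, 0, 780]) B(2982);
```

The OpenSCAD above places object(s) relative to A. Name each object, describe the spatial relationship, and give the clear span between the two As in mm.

A is a table. B is a beam. A beam spans the tops of two tables. The clear span between the two tables is 480 mm.

Second table starts at x = 1731; first ends at x = 1251; clear span = 1731 − 1251 = 480 mm.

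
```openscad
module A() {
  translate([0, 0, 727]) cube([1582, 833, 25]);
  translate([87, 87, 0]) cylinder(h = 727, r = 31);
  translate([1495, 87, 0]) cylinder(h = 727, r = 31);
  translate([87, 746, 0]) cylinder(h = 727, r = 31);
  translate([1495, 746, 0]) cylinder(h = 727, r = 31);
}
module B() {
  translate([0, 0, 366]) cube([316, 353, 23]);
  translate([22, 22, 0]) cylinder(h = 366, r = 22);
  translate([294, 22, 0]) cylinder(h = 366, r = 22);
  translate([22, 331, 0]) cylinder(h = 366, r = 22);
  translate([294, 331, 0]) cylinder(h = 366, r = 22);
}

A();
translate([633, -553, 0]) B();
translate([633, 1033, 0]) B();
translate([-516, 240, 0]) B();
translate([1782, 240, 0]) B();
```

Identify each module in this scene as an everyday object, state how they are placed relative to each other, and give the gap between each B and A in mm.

Each stool's nearest face is 200 mm from the table's bounding box.

A is a table. B is a stool. Four stools sit around the table at the −y, +y, −x, +x sides. The gap between each stool and the table is 200 mm.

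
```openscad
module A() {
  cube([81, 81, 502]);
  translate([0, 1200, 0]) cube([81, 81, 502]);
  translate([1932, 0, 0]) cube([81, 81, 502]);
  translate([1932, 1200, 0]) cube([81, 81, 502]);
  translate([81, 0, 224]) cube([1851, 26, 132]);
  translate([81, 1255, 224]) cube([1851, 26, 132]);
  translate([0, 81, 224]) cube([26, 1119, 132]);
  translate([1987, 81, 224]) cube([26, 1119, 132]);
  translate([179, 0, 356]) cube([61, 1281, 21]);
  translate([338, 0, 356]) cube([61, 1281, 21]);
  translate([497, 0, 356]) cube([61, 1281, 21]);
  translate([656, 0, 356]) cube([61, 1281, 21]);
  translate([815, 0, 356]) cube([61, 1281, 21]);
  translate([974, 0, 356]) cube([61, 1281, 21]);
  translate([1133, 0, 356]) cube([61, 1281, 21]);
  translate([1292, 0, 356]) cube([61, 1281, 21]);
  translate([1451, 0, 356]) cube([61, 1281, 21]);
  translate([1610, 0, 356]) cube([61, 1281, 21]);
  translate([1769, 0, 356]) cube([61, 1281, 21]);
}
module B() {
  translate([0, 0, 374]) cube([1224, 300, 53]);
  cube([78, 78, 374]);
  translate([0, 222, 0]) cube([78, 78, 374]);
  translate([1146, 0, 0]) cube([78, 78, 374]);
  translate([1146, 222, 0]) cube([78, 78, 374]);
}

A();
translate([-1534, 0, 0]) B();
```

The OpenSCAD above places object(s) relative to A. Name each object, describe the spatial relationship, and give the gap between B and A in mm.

A is a bed frame. B is a bench. The bench is on the floor beside the bed frame on its −x side. The gap between the bench and the bed frame is 310 mm.

The bench's nearest face is 310 mm from the bed frame's −x face.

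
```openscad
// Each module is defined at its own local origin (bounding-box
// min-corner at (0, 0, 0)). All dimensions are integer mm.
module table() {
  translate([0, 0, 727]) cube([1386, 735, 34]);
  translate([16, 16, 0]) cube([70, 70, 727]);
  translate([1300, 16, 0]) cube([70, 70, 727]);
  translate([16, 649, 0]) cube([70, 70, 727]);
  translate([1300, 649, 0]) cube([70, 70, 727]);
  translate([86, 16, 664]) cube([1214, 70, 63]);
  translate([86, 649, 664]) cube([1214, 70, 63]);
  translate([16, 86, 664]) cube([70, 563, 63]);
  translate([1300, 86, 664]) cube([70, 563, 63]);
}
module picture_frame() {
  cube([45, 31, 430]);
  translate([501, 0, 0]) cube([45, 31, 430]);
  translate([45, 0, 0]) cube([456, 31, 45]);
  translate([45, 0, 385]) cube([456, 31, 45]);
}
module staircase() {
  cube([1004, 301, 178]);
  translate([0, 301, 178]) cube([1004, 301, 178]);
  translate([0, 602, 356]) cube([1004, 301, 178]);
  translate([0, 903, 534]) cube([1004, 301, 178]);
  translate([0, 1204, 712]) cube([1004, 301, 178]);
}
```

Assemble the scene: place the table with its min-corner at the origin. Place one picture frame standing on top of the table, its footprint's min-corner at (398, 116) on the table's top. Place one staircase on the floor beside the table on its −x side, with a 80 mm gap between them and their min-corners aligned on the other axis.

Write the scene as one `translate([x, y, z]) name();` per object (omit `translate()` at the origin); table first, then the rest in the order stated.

table();
translate([398, 116, 761]) picture_frame();
translate([-1084, 0, 0]) staircase();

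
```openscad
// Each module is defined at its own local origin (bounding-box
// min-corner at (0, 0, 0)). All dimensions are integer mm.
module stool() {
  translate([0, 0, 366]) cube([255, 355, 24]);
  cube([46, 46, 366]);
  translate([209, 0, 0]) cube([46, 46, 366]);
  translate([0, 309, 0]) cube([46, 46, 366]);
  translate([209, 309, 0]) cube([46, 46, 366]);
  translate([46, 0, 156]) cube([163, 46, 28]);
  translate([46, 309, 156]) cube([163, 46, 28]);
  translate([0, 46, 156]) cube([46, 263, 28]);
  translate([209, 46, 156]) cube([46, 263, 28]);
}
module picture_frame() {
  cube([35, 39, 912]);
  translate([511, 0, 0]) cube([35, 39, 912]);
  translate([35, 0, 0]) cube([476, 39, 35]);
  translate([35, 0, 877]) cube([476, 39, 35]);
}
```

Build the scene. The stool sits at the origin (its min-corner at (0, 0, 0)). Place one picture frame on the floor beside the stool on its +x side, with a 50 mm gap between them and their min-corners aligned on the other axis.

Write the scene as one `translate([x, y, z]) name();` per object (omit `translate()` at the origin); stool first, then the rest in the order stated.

stool();
translate([305, 0, 0]) picture_frame();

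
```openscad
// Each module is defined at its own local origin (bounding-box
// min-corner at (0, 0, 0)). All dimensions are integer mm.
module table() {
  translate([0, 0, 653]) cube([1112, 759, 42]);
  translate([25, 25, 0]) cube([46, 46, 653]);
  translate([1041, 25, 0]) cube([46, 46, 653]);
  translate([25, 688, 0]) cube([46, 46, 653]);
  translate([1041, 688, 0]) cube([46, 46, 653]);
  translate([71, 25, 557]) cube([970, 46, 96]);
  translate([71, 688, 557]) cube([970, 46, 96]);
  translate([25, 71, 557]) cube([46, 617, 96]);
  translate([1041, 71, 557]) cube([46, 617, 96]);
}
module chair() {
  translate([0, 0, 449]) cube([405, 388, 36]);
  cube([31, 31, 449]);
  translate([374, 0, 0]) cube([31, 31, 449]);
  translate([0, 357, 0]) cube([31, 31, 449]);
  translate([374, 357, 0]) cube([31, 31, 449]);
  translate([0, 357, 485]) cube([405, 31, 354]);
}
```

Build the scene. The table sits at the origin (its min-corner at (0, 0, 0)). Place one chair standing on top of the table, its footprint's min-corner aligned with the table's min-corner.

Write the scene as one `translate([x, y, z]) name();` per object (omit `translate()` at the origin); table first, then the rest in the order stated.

table();
translate([0, 0, 695]) chair();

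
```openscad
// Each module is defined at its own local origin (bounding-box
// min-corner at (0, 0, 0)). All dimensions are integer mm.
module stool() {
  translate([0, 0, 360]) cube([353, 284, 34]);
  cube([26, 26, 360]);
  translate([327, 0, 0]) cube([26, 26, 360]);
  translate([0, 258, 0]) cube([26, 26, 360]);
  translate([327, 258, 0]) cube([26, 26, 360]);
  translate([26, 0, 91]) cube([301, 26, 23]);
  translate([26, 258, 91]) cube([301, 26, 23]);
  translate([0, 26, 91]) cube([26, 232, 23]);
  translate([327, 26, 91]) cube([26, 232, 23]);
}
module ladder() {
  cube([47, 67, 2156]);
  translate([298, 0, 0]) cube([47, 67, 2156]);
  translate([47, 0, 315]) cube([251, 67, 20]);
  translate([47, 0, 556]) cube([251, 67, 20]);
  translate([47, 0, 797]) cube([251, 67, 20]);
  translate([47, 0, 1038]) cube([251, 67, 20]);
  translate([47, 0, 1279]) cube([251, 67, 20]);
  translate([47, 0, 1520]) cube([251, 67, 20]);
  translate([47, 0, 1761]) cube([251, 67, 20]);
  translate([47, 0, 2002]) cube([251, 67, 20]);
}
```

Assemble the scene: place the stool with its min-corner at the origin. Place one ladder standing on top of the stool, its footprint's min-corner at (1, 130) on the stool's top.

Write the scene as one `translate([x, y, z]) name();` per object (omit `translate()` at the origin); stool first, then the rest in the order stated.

stool();
translate([1, 130, 394]) ladder();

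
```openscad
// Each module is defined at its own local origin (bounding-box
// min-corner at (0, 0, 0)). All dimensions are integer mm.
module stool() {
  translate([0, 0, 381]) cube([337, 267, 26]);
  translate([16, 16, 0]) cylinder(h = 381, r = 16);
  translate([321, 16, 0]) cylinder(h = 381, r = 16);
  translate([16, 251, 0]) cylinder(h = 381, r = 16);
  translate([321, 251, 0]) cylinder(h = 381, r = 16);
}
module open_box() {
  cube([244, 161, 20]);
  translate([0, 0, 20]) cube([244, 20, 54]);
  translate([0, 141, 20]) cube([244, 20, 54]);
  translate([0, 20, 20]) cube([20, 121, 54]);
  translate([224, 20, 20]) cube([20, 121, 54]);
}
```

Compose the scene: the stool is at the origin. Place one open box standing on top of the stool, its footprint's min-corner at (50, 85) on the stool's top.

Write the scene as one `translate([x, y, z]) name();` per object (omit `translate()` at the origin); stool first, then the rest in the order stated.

stool();
translate([50, 85, 407]) open_box();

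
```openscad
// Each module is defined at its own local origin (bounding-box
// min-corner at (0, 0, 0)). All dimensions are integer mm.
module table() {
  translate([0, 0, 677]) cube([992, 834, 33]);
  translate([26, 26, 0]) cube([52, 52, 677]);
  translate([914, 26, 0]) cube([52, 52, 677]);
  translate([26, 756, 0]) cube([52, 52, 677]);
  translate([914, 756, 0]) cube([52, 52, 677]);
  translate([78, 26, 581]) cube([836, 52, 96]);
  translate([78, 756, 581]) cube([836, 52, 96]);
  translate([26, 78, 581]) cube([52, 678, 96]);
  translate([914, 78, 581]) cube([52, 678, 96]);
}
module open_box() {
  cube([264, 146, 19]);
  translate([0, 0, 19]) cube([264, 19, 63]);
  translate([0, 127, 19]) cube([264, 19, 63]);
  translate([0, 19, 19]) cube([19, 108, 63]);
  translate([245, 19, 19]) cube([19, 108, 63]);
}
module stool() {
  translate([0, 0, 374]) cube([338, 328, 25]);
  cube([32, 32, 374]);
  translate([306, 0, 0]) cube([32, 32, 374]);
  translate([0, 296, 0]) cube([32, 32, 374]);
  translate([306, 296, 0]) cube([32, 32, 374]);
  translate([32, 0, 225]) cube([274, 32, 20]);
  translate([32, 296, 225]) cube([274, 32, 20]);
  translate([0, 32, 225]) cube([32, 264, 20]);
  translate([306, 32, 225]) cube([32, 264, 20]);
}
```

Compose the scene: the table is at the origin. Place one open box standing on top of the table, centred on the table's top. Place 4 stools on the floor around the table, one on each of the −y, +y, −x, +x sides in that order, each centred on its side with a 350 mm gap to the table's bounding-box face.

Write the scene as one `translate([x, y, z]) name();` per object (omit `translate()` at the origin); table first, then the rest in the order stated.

table();
translate([364, 344, 710]) open_box();
translate([327, -678, 0]) stool();
translate([327, 1184, 0]) stool();
translate([-688, 253, 0]) stool();
translate([1342, 253, 0]) stool();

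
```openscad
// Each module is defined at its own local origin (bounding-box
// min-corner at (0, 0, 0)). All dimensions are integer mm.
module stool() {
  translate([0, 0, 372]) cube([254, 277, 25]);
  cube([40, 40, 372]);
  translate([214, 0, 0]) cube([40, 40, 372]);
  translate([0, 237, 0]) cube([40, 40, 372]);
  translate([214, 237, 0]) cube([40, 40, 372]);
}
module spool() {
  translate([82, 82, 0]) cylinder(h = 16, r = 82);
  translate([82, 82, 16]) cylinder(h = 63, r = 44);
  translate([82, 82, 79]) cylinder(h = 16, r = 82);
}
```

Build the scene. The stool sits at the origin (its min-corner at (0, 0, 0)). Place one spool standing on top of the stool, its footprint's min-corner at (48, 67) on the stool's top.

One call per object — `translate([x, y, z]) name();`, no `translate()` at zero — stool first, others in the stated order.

stool();
translate([48, 67, 397]) spool();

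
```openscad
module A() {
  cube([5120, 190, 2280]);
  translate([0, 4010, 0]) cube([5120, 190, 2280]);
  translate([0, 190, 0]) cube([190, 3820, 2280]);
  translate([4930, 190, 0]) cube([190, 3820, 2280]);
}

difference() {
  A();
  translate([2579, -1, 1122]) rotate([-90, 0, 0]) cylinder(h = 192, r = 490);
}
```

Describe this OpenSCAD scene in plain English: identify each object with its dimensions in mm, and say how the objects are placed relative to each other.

A is a box-shaped house frame (walls only): outside footprint 5120×4200 mm, wall height 2280 mm, wall thickness 190 mm. The two y-facing walls run the full x-width; the two x-facing walls fit between the inner faces of the y-facing walls.

The house frame has a circular hole of radius 490 mm through its front wall, centred at (x = 2579, z = 1122).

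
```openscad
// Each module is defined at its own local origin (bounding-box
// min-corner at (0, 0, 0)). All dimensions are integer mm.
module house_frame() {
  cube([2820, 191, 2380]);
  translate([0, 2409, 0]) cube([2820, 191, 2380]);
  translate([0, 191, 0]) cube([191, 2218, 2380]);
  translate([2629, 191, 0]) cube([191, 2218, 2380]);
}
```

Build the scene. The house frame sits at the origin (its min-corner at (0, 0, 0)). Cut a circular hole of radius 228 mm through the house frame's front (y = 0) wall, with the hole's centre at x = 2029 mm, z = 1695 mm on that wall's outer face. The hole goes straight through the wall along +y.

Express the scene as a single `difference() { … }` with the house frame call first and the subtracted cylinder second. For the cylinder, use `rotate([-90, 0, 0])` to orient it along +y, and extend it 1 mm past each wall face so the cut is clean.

difference() {
  house_frame();
  translate([2029, -1, 1695]) rotate([-90, 0, 0]) cylinder(h = 193, r = 228);
}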